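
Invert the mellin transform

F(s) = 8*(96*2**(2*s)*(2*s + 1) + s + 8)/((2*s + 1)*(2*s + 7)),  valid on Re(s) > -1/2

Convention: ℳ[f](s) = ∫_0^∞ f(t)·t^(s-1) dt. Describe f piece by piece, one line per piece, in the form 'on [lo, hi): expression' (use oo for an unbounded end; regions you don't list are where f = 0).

on [0, 1): 5*sqrt(t)
on [1, 4): 3*t**(7/2)

the 2 pieces separated at 1 each add one integral
segment [0, 1) carries 5*sqrt(t); integrate it
∫ 3*t**(7/2)·t^(s-1) over [1, 4)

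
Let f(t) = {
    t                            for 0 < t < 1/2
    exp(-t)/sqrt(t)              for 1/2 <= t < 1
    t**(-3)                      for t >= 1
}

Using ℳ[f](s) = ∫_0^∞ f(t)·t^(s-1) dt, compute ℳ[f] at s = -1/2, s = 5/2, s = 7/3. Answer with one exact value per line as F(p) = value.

F(-1/2) = -expint(2, 1) + 2/7 + 2*expint(2, 1/2) + sqrt(2)
F(5/2) = -2*exp(-1) + sqrt(2)/56 + 3*exp(-1/2)/2 + 2
F(7/3) = -uppergamma(11/6, 1) + 3*2**(2/3)/160 + uppergamma(11/6, 1/2) + 3/2

invert the shared t-power to get sqrt(t) on [0, 1/2); exp(-t)/t on [1/2, 1); t**(-7/2) on [1, ∞)
back out the shared t-power: t**(3/2) on [0, 1/2); exp(-t) on [1/2, 1); t**(-5/2) on [1, ∞)
breakpoints 1/2, 1: one integral from each of the 3 segments
segment [0, 1/2) carries t; integrate it
segment 1/2 to 1 holds exp(-t)/sqrt(t); add its integral
segment [1, ∞) carries t**(-3); integrate it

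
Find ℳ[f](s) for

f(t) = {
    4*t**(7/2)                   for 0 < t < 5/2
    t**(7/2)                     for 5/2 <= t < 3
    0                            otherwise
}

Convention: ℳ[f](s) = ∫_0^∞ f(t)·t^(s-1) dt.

2*(3**(s + 7/2) + 3*(5/2)**(s + 7/2))/(2*s + 7)
  Re(s) > -7/2

split f at 5/2: ℳ[f](s) collects 2 kernel integrals
the [0, 5/2) slice contributes ∫ 4*t**(7/2)·t^(s-1) dt
between 5/2 and 3 the integrand is t**(7/2)·t^(s-1)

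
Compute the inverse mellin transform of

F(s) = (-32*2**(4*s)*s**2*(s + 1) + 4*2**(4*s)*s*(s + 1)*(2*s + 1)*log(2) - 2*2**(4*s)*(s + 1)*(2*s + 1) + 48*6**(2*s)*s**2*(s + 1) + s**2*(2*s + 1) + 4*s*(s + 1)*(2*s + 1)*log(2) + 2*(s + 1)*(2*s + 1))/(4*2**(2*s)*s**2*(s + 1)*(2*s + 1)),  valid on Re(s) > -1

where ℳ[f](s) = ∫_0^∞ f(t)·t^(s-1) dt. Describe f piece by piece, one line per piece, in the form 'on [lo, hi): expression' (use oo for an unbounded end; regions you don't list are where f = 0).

remove the power substitution first: t**2 on [0, 1/2); log(t) on [1/2, 2); 2*t on [2, 3)
breakpoints 1/4, 4: one integral from each of the 3 segments
the [0, 1/4) slice contributes ∫ t·t^(s-1) dt
[1/4, 4) adds the kernel integral of log(sqrt(t))
on [4, 9) integrate f = 2*sqrt(t) against the kernel

on [0, 1/4): t
on [1/4, 4): log(sqrt(t))
on [4, 9): 2*sqrt(t)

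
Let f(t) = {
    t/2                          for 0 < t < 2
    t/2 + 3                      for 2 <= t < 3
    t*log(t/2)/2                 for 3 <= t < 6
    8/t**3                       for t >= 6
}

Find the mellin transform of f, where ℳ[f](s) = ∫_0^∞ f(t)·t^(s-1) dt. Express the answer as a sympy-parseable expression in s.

undo the common scale on t: t on [0, 1); t + 3 on [1, 3/2); t*log(t) on [3/2, 3); …
summing 4 kernel integrals split by 2, 3, 6 yields ℳ[f](s)
over [0, 2), the kernel integral of t/2 enters the sum
segment 2 to 3 holds (t/2 + 3); add its integral
over [3, 6), the kernel integral of t*log(t/2)/2 enters the sum
for t in [6, ∞): the term is ∫ 8/t**3·t^(s-1)

(-162*2**s*s*(s - 3)*(s**2 + 2*s + 1) - 162*2**s*(s - 3)*(s**2 + 2*s + 1) - 81*3**s*s**2*(s - 3)*(s + 1)*log(3) + 81*3**s*s**2*(s - 3)*(s + 1)*log(2) - 81*3**s*s*(s - 3)*(s + 1)*log(3) + 81*3**s*s*(s - 3)*(s + 1)*log(2) + 81*3**s*s*(s - 3)*(s + 1) + 243*3**s*s*(s - 3)*(s**2 + 2*s + 1) + 162*3**s*(s - 3)*(s**2 + 2*s + 1) + 162*6**s*s**2*(s - 3)*(s + 1)*log(3) - 162*6**s*s*(s - 3)*(s + 1) + 162*6**s*s*(s - 3)*(s + 1)*log(3) - 2*6**s*s*(s + 1)*(s**2 + 2*s + 1))/(54*s*(s - 3)*(s + 1)*(s**2 + 2*s + 1))
  -1 < Re(s) < 3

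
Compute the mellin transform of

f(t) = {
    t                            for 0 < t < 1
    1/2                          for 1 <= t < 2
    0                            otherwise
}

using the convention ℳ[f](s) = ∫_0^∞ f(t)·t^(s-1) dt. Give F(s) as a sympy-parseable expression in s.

along the cuts 1, ℳ[f](s) splits into 2 integrals
segment [0, 1) carries t; integrate it
on [1, 2) integrate f = 1/2 against the kernel

(2**s*(s + 1) + s - 1)/(2*s*(s + 1))
  Re(s) > -1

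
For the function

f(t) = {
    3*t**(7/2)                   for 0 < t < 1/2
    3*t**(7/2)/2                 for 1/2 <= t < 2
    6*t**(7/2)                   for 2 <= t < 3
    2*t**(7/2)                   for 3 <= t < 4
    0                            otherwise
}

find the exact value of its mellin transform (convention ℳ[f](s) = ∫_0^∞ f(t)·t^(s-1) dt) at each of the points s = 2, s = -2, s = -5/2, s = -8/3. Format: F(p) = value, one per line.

F(2) = -18429*sqrt(2)/704 + 1944*sqrt(3)/11 + 8192/11
F(-2) = -23*sqrt(2)/4 + 32/3 + 8*sqrt(3)
F(-5/2) = 47/4
F(-8/3) = -27*2**(5/6)/5 + 9*2**(1/6)/10 + 24*2**(2/3)/5 + 24*3**(5/6)/5

the 4 pieces separated at 1/2, 2, 3 each add one integral
∫ over [0, 1/2) of 3*t**(7/2)·t^(s-1) joins the sum
∫ 3*t**(7/2)/2·t^(s-1) over [1/2, 2)
between 2 and 3 the integrand is 6*t**(7/2)·t^(s-1)
over [3, 4), the kernel integral of 2*t**(7/2) enters the sum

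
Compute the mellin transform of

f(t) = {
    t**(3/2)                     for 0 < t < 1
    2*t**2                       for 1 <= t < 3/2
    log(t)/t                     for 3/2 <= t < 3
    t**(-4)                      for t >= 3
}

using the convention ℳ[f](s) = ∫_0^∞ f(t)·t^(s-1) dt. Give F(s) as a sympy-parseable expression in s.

(324*2**s*(s - 4)*(s + 2)*(s**2 - 2*s + 1) - 324*2**s*(s - 4)*(2*s + 3)*(s**2 - 2*s + 1) - 108*3**s*s*(s - 4)*(s + 2)*(2*s + 3)*log(3) + 108*3**s*s*(s - 4)*(s + 2)*(2*s + 3)*log(2) - 108*3**s*(s - 4)*(s + 2)*(2*s + 3)*log(2) + 108*3**s*(s - 4)*(s + 2)*(2*s + 3) + 108*3**s*(s - 4)*(s + 2)*(2*s + 3)*log(3) + 729*3**s*(s - 4)*(2*s + 3)*(s**2 - 2*s + 1) + 54*6**s*s*(s - 4)*(s + 2)*(2*s + 3)*log(3) - 54*6**s*(s - 4)*(s + 2)*(2*s + 3)*log(3) - 54*6**s*(s - 4)*(s + 2)*(2*s + 3) - 2*6**s*(s + 2)*(2*s + 3)*(s**2 - 2*s + 1))/(162*2**s*(s - 4)*(s + 2)*(2*s + 3)*(s**2 - 2*s + 1))
  -3/2 < Re(s) < 4

slice at 1, 3/2, 3, transform all 4 pieces, and sum them
on [0, 1) integrate f = t**(3/2) against the kernel
∫ over [1, 3/2) of 2*t**2·t^(s-1) joins the sum
segment [3/2, 3) carries log(t)/t; integrate it
segment 3 to ∞ holds t**(-4); add its integral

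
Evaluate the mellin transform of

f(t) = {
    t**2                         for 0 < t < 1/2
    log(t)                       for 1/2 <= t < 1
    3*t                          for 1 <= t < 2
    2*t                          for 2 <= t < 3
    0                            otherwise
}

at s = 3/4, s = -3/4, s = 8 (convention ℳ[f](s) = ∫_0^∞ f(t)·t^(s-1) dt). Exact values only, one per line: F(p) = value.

F(3/4) = 2**(1/4)*(-2420*2**(3/4) + 924*log(2) + 1295 + 1584*sqrt(2) + 2376*6**(3/4))/1386
F(-3/4) = 2**(3/4)*(-310*2**(1/4) - 60*log(2) + 89 + 90*sqrt(2) + 180*6**(1/4))/45
F(8) = log(2)/2048 + 3266548597/737280

peel off the shared t-power: t on [0, 1/2); log(t)/t on [1/2, 1); 3 on [1, 2); …
f breaks at 1/2, 1, 2 into 4 integrals to sum
segment [0, 1/2) carries t**2; integrate it
∫ over [1/2, 1) of log(t)·t^(s-1) joins the sum
for t in [1, 2): the term is ∫ 3*t·t^(s-1)
on [2, 3) integrate f = 2*t against the kernel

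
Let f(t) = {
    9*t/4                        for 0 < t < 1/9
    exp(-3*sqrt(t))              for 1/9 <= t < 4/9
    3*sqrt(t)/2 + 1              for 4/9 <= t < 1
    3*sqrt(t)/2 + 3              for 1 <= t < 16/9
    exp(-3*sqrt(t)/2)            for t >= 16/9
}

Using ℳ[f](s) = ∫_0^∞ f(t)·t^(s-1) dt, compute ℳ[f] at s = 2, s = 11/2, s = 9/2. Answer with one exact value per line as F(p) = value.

reversing the power substitution: 9*t**2/4 on [0, 1/3); exp(-3*t) on [1/3, 2/3); 3*t/2 + 1 on [2/3, 1); …
invert the common scale on t to get t**2 on [0, 1/2); exp(-2*t) on [1/2, 1); t + 1 on [1, 3/2); …
breakpoints 1/9, 4/9, 1, 16/9: one integral from each of the 5 segments
piece [0, 1/9): integrate 9*t/4 against the kernel
on [1/9, 4/9) integrate f = exp(-3*sqrt(t)) against the kernel
for t in [4/9, 1): the term is ∫ (3*sqrt(t)/2 + 1)·t^(s-1)
on [1, 16/9) integrate f = (3*sqrt(t)/2 + 3) against the kernel
over [16/9, ∞), the kernel integral of exp(-3*sqrt(t)/2) enters the sum

F(2) = (1920*E + 68400 + 29609*exp(2))*exp(-2)/4860
F(11/2) = (1035541011*exp(2) + 5642265772*E + 31395128134656)*exp(-2)/50664042
F(9/2) = (217009980*E + 267949573*exp(2) + 301364743680)*exp(-2)/19486170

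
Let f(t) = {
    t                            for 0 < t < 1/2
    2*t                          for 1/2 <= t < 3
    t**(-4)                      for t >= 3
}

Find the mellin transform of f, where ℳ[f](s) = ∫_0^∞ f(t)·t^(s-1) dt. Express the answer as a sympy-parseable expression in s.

(970*6**s*s - 3890*6**s - 81*s + 324)/(162*2**s*(s**2 - 3*s - 4))
  -1 < Re(s) < 4

slice at 1/2, 3, transform all 3 pieces, and sum them
for t in [0, 1/2): the term is ∫ t·t^(s-1)
∫ 2*t·t^(s-1) over [1/2, 3)
piece [3, ∞): integrate t**(-4) against the kernel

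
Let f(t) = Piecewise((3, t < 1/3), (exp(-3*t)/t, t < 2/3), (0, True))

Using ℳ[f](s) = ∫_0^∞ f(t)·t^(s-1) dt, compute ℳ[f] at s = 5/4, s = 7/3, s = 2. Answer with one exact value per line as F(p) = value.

remove the shared t-power first: 3*t on [0, 1/3); exp(-3*t) on [1/3, 2/3)
strip the common scale on t: t on [0, 1); exp(-t) on [1, 2)
decompose at 1/3; ℳ[f](s) sums the 2 pieces' integrals
between 0 and 1/3 the integrand is 3·t^(s-1)
for t in [1/3, 2/3): the term is ∫ exp(-3*t)/t·t^(s-1)

F(5/4) = 3**(3/4)*(-5*uppergamma(1/4, 2) + 5*uppergamma(1/4, 1) + 4)/15
F(7/3) = 3**(2/3)*(-7*uppergamma(4/3, 2) + 3 + 7*uppergamma(4/3, 1))/63
F(2) = (-2 + 2*E + exp(2))*exp(-2)/6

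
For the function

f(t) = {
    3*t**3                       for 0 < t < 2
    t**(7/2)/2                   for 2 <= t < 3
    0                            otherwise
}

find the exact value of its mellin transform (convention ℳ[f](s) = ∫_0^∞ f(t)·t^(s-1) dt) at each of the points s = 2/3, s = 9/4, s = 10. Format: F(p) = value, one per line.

along the cuts 2, ℳ[f](s) splits into 2 integrals
segment [0, 2) carries 3*t**3; integrate it
piece [2, 3): integrate t**(7/2)/2 against the kernel

F(2/3) = -48*2**(1/6)/25 + 72*2**(2/3)/11 + 243*3**(1/6)/25
F(9/4) = -64*2**(3/4)/23 + 128*2**(1/4)/7 + 486*3**(3/4)/23
F(10) = -8192*sqrt(2)/27 + 24576/13 + 59049*sqrt(3)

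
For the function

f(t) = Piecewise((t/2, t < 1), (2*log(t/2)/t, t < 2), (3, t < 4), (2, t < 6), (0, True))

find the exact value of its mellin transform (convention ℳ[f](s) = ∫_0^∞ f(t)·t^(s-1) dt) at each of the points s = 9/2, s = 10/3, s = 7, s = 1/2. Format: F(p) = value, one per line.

F(9/2) = -1760*sqrt(2)/147 + 4*log(2)/7 + 553169/4851 + 576*sqrt(6)
F(10/3) = -2124*2**(1/3)/245 + 615/1274 + 6*log(2)/7 + 96*2**(2/3)/5 + 648*6**(1/3)/5
F(7) = log(2)/3 + 9213567/112
F(1/2) = -10*sqrt(2) - 4*log(2) + 4*sqrt(6) + 37/3

invert the common scale on t to get t on [0, 1/2); log(t)/t on [1/2, 1); 3 on [1, 2); …
split f at 1, 2, 4: ℳ[f](s) collects 4 kernel integrals
segment 0 to 1 holds t/2; add its integral
on [1, 2) integrate f = 2*log(t/2)/t against the kernel
on [2, 4) integrate f = 3 against the kernel
on [4, 6): add ∫ 2·t^(s-1) dt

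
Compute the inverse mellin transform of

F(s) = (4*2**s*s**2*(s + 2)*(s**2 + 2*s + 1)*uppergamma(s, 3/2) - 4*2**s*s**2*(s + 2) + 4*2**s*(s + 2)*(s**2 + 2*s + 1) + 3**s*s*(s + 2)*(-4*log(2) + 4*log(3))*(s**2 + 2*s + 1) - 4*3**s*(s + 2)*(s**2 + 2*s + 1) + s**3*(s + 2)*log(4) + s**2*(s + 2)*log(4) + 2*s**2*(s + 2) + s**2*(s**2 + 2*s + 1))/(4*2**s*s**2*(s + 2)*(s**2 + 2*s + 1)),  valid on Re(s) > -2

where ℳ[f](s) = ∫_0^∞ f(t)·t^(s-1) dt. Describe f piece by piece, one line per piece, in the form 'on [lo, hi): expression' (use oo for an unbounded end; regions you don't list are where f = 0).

on [0, 1/2): t**2
on [1/2, 1): t*log(t)
on [1, 3/2): log(t)
on [3/2, oo): exp(-t)

summing 4 kernel integrals split by 1/2, 1, 3/2 yields ℳ[f](s)
on [0, 1/2) integrate f = t**2 against the kernel
for t in [1/2, 1): the term is ∫ t*log(t)·t^(s-1)
∫ over [1, 3/2) of log(t)·t^(s-1) joins the sum
∫ over [3/2, ∞) of exp(-t)·t^(s-1) joins the sum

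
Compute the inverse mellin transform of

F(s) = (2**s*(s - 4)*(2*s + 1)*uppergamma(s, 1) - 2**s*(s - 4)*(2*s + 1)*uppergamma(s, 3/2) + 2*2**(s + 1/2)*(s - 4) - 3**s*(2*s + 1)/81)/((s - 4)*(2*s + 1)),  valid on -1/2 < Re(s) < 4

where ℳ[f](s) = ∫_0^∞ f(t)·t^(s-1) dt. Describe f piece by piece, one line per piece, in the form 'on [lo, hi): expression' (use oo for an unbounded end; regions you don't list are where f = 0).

on [0, 2): sqrt(t)
on [2, 3): exp(-t/2)
on [3, oo): t**(-4)

cuts at 2, 3: linearity sums the 3 kernel integrals
the [0, 2) slice contributes ∫ sqrt(t)·t^(s-1) dt
∫ exp(-t/2)·t^(s-1) over [2, 3)
∫ t**(-4)·t^(s-1) over [3, ∞)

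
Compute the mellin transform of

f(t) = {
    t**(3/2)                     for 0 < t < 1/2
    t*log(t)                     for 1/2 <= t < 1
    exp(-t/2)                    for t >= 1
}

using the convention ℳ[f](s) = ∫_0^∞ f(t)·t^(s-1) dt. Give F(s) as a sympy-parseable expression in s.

(2*2**(2*s)*(2*s + 3)*(s**2 + 2*s + 1)*uppergamma(s, 1/2) - 2*2**s*(2*s + 3) + s*(2*s + 3)*log(2) + 2*s + (2*s + 3)*log(2) + sqrt(2)*(s**2 + 2*s + 1) + 3)/(2*2**s*(2*s + 3)*(s**2 + 2*s + 1))
  Re(s) > -3/2

integrate the 3 segments split at 1/2, 1, then add the results
on [0, 1/2): add ∫ t**(3/2)·t^(s-1) dt
between 1/2 and 1 the integrand is t*log(t)·t^(s-1)
[1, ∞) adds the kernel integral of exp(-t/2)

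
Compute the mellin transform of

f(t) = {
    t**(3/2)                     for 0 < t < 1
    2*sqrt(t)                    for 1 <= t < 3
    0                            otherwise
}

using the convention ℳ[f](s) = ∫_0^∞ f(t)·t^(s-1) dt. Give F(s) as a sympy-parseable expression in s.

summing 2 kernel integrals split by 1 yields ℳ[f](s)
∫ t**(3/2)·t^(s-1) over [0, 1)
on [1, 3): add ∫ 2*sqrt(t)·t^(s-1) dt

(4*sqrt(3)*3**s*(2*s + 3) - 4*s - 10)/((2*s + 1)*(2*s + 3))
  Re(s) > -3/2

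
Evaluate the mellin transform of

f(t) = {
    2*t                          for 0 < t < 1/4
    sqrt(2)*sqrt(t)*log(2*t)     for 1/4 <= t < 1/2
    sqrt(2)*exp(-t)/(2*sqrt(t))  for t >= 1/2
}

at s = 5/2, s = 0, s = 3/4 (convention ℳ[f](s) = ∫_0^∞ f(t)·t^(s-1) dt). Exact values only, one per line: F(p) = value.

reversing the common scale on t: t on [0, 1/2); sqrt(t)*log(t) on [1/2, 1); exp(-t/2)/sqrt(t) on [1, ∞)
the shared t-power comes off first: t**2 on [0, 1/2); t**(3/2)*log(t) on [1/2, 1); sqrt(t)*exp(-t/2) on [1, ∞)
back out the shared t-power: t**(3/2) on [0, 1/2); t*log(t) on [1/2, 1); exp(-t/2) on [1, ∞)
f breaks at 1/4, 1/2 into 3 integrals to sum
piece [0, 1/4): integrate 2*t against the kernel
[1/4, 1/2) adds the kernel integral of sqrt(2)*sqrt(t)*log(2*t)
∫ over [1/2, ∞) of sqrt(2)*exp(-t)/(2*sqrt(t))·t^(s-1) joins the sum

F(5/2) = sqrt(2)*((-49 + 9*sqrt(2) + 21*log(2))*exp(1/2) + 3024)*exp(-1/2)/4032
F(0) = -7/2 - sqrt(2)*sqrt(pi)*erfc(sqrt(2)/2) + sqrt(2)*log(2) + 2*exp(-1/2) + 2*sqrt(2)
F(3/4) = -8*2**(1/4)/25 + sqrt(2)/14 + log(2)/5 + 4/25 + sqrt(2)*uppergamma(1/4, 1/2)/2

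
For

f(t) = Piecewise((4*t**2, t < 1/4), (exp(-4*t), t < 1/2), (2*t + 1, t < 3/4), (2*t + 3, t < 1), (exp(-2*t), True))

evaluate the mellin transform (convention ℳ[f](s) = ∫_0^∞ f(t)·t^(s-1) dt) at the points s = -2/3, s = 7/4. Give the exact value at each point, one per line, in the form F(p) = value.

strip the common scale on t: t**2 on [0, 1/2); exp(-2*t) on [1/2, 1); t + 1 on [1, 3/2); …
cuts at 1/4, 1/2, 3/4, 1: linearity sums the 5 kernel integrals
the [0, 1/4) slice contributes ∫ 4*t**2·t^(s-1) dt
over [1/4, 1/2), the kernel integral of exp(-4*t) enters the sum
segment [1/2, 3/4) carries (2*t + 1); integrate it
∫ (2*t + 3)·t^(s-1) over [3/4, 1)
on [1, ∞): add ∫ exp(-2*t)·t^(s-1) dt

F(-2/3) = 2**(1/3)*(-12*2**(1/3) - 16*uppergamma(-2/3, 2) + 8*2**(1/3)*uppergamma(-2/3, 2) + 16*uppergamma(-2/3, 1) + 3 + 6*2**(2/3) + 16*3**(1/3))/8
F(7/4) = sqrt(2)*(-3960*3**(3/4) - 2160*2**(3/4) - 1155*uppergamma(7/4, 2) + 77 + 1155*uppergamma(7/4, 1) + 2310*2**(3/4)*uppergamma(7/4, 2) + 22560*sqrt(2))/18480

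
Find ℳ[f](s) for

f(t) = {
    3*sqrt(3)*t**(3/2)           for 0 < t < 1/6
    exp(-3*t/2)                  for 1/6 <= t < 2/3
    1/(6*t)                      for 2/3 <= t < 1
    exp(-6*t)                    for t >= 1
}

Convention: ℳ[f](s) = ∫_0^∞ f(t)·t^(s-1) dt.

(12*24**s*(s - 1)*(2*s + 3)*uppergamma(s, 1/4) - 12*24**s*(s - 1)*(2*s + 3)*uppergamma(s, 1) - 3*24**s*(2*s + 3) + 2*36**s*(2*s + 3) + 12*6**s*(s - 1)*(2*s + 3)*uppergamma(s, 6) + 6*sqrt(2)*6**s*(s - 1))/(12*6**(2*s)*(s - 1)*(2*s + 3))
  Re(s) > -3/2

remove the common scale on t first: t**(3/2) on [0, 1/2); exp(-t/2) on [1/2, 2); 1/(2*t) on [2, 3); …
cuts at 1/6, 2/3, 1: linearity sums the 4 kernel integrals
∫ over [0, 1/6) of 3*sqrt(3)*t**(3/2)·t^(s-1) joins the sum
on [1/6, 2/3): add ∫ exp(-3*t/2)·t^(s-1) dt
∫ over [2/3, 1) of 1/(6*t)·t^(s-1) joins the sum
on [1, ∞) integrate f = exp(-6*t) against the kernel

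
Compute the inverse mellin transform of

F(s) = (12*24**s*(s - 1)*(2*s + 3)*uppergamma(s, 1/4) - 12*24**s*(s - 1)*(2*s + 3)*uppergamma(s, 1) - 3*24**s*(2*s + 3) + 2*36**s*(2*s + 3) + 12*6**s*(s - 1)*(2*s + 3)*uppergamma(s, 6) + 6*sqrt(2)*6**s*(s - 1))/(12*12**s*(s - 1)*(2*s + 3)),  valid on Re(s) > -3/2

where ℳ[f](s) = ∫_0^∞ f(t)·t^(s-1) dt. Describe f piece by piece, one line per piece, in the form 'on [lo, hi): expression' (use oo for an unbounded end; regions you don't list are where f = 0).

on [0, 1/2): t**(3/2)
on [1/2, 2): exp(-t/2)
on [2, 3): 1/(2*t)
on [3, oo): exp(-2*t)

treat the 4 regions marked off by 1/2, 2, 3 separately and sum
[0, 1/2) adds the kernel integral of t**(3/2)
for t in [1/2, 2): the term is ∫ exp(-t/2)·t^(s-1)
piece [2, 3): integrate 1/(2*t) against the kernel
between 3 and ∞ the integrand is exp(-2*t)·t^(s-1)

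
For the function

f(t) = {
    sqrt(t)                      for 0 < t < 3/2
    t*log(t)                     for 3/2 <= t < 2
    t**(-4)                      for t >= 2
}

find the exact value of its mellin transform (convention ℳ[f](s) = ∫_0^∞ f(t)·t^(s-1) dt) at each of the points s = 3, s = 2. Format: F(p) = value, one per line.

f breaks at 3/2, 2 into 3 integrals to sum
piece [0, 3/2): integrate sqrt(t) against the kernel
the [3/2, 2) slice contributes ∫ t*log(t)·t^(s-1) dt
[2, ∞) adds the kernel integral of t**(-4)

F(3) = -81*log(3)/64 - 47/256 + 27*sqrt(6)/56 + 337*log(2)/64
F(2) = -9*log(3)/8 - 7/18 + 9*sqrt(6)/20 + 91*log(2)/24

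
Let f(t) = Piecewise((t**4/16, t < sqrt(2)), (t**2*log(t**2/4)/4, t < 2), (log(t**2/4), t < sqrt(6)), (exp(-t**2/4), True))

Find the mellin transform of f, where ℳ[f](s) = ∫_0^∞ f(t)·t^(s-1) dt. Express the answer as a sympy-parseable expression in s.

remove the common scale on t first: t**4 on [0, sqrt(2)/2); t**2*log(t**2) on [sqrt(2)/2, 1); log(t**2) on [1, sqrt(6)/2); …
remove the power substitution first: t**2 on [0, 1/2); t*log(t) on [1/2, 1); log(t) on [1, 3/2); …
integrate the 4 segments split at sqrt(2), 2, sqrt(6), then add the results
segment [0, sqrt(2)) carries t**4/16; integrate it
segment sqrt(2) to 2 holds t**2*log(t**2/4)/4; add its integral
segment 2 to sqrt(6) holds log(t**2/4); add its integral
∫ exp(-t**2/4)·t^(s-1) over [sqrt(6), ∞)

2**(s/2)*(2*2**(s/2)*s**2*(s + 4)*(s**2 + 4*s + 4)*uppergamma(s/2, 3/2) - 8*2**(s/2)*s**2*(s + 4) + 8*2**(s/2)*(s + 4)*(s**2 + 4*s + 4) + 3**(s/2)*s*(s + 4)*(-4*log(2) + 4*log(3))*(s**2 + 4*s + 4) - 8*3**(s/2)*(s + 4)*(s**2 + 4*s + 4) + s**3*(s + 4)*log(4) + 4*s**2*(s + 4)*log(2) + 4*s**2*(s + 4) + s**2*(s**2 + 4*s + 4))/(4*s**2*(s + 4)*(s**2 + 4*s + 4))
  Re(s) > -4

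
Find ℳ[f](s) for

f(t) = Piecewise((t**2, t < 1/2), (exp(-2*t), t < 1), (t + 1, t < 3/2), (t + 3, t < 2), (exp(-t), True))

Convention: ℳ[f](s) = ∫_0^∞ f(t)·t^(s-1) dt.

f breaks at 1/2, 1, 3/2, 2 into 5 integrals to sum
piece [0, 1/2): integrate t**2 against the kernel
∫ exp(-2*t)·t^(s-1) over [1/2, 1)
over [1, 3/2), the kernel integral of (t + 1) enters the sum
segment [3/2, 2) carries (t + 3); integrate it
segment [2, ∞) carries exp(-t); integrate it

(20*2**(2*s)*s*(s + 2) + 12*2**(2*s)*(s + 2) + 4*2**s*s*(s + 1)*(s + 2)*uppergamma(s, 2) - 8*2**s*s*(s + 2) - 4*2**s*(s + 2) - 8*3**s*s*(s + 2) - 8*3**s*(s + 2) + 4*s*(s + 1)*(s + 2)*uppergamma(s, 1) - 4*s*(s + 1)*(s + 2)*uppergamma(s, 2) + s*(s + 1))/(4*2**s*s*(s + 1)*(s + 2))
  Re(s) > -2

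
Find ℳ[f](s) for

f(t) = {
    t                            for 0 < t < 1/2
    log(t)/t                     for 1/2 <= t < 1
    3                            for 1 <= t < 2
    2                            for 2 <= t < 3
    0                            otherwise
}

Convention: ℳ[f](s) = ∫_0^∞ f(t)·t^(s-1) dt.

(2*2**(2*s)*(s + 1)*(s**2 - 2*s + 1) - 2*2**s*s*(s + 1) - 6*2**s*(s + 1)*(s**2 - 2*s + 1) + 4*6**s*(s + 1)*(s**2 - 2*s + 1) + 4*s**2*(s + 1)*log(2) - 4*s*(s + 1)*log(2) + 4*s*(s + 1) + s*(s**2 - 2*s + 1))/(2*2**s*s*(s + 1)*(s**2 - 2*s + 1))
  Re(s) > -1

split f at 1/2, 1, 2: ℳ[f](s) collects 4 kernel integrals
on [0, 1/2): add ∫ t·t^(s-1) dt
segment 1/2 to 1 holds log(t)/t; add its integral
∫ over [1, 2) of 3·t^(s-1) joins the sum
the [2, 3) slice contributes ∫ 2·t^(s-1) dt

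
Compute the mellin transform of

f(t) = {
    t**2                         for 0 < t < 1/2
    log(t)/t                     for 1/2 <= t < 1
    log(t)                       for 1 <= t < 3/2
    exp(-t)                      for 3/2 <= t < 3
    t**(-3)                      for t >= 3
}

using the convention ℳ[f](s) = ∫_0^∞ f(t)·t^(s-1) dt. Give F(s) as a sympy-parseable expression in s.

(108*2**s*s**2*(s - 3)*(s + 2)*(s**2 - 2*s + 1)*uppergamma(s, 3/2) - 108*2**s*s**2*(s - 3)*(s + 2)*(s**2 - 2*s + 1)*uppergamma(s, 3) - 108*2**s*s**2*(s - 3)*(s + 2) + 108*2**s*(s - 3)*(s + 2)*(s**2 - 2*s + 1) - 108*3**s*s*(s - 3)*(s + 2)*(s**2 - 2*s + 1)*log(2) + 108*3**s*s*(s - 3)*(s + 2)*(s**2 - 2*s + 1)*log(3) - 108*3**s*(s - 3)*(s + 2)*(s**2 - 2*s + 1) - 4*6**s*s**2*(s + 2)*(s**2 - 2*s + 1) + 216*s**3*(s - 3)*(s + 2)*log(2) - 216*s**2*(s - 3)*(s + 2)*log(2) + 216*s**2*(s - 3)*(s + 2) + 27*s**2*(s - 3)*(s**2 - 2*s + 1))/(108*2**s*s**2*(s - 3)*(s + 2)*(s**2 - 2*s + 1))
  -2 < Re(s) < 3

f breaks at 1/2, 1, 3/2, 3 into 5 integrals to sum
the [0, 1/2) slice contributes ∫ t**2·t^(s-1) dt
segment 1/2 to 1 holds log(t)/t; add its integral
over [1, 3/2), the kernel integral of log(t) enters the sum
the [3/2, 3) slice contributes ∫ exp(-t)·t^(s-1) dt
on [3, ∞): add ∫ t**(-3)·t^(s-1) dt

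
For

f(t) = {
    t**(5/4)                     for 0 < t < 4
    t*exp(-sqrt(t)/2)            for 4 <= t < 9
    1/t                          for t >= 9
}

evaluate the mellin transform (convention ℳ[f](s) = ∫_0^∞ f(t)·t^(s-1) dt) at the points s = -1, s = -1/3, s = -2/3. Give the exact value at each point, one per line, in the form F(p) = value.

back out the shared t-power: t**(1/4) on [0, 4); exp(-sqrt(t)/2) on [4, 9); t**(-2) on [9, ∞)
invert the power substitution to get sqrt(t) on [0, 2); exp(-t/2) on [2, 3); t**(-4) on [3, ∞)
f breaks at 4, 9 into 3 integrals to sum
segment [0, 4) carries t**(5/4); integrate it
the [4, 9) slice contributes ∫ t*exp(-sqrt(t)/2)·t^(s-1) dt
over [9, ∞), the kernel integral of 1/t enters the sum

F(-1) = 2*Ei(-3/2) + 1/162 - 2*Ei(-1) + 4*sqrt(2)
F(-1/3) = -4*2**(1/3)*uppergamma(4/3, 3/2) + 3**(1/3)/36 + 4*2**(1/3)*uppergamma(4/3, 1) + 24*2**(5/6)/11
F(-2/3) = -2*2**(2/3)*uppergamma(2/3, 3/2) + 3**(2/3)/135 + 2*2**(2/3)*uppergamma(2/3, 1) + 24*2**(1/6)/7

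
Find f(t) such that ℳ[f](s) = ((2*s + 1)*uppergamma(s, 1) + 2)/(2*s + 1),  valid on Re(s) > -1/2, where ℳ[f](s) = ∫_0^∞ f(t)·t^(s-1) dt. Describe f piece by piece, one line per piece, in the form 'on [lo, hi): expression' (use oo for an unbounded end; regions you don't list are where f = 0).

the 2 pieces separated at 1 each add one integral
∫ sqrt(t)·t^(s-1) over [0, 1)
the [1, ∞) slice contributes ∫ exp(-t)·t^(s-1) dt

on [0, 1): sqrt(t)
on [1, oo): exp(-t)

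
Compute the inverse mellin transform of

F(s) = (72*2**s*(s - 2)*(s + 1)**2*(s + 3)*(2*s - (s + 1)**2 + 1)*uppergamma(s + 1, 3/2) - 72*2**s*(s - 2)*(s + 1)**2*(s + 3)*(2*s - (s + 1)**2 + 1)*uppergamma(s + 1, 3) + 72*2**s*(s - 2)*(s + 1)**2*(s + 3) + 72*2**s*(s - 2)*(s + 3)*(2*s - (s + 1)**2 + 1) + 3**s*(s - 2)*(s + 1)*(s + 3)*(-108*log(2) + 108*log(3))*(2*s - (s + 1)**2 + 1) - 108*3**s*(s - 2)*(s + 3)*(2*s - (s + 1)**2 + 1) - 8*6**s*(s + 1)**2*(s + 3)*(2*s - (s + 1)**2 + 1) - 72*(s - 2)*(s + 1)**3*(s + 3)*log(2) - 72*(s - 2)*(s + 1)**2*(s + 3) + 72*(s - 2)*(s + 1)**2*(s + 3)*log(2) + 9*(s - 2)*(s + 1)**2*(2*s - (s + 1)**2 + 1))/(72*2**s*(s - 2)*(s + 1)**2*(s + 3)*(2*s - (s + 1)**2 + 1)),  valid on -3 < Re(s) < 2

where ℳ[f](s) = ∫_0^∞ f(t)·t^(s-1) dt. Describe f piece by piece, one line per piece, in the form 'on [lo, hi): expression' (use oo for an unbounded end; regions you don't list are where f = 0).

the shared t-power comes off first: t**(5/2) on [0, 1/2); log(t)/sqrt(t) on [1/2, 1); sqrt(t)*log(t) on [1, 3/2); …
reversing the shared t-power: t**2 on [0, 1/2); log(t)/t on [1/2, 1); log(t) on [1, 3/2); …
the 5 pieces separated at 1/2, 1, 3/2, 3 each add one integral
over [0, 1/2), the kernel integral of t**3 enters the sum
[1/2, 1) adds the kernel integral of log(t)
the [1, 3/2) slice contributes ∫ t*log(t)·t^(s-1) dt
[3/2, 3) adds the kernel integral of t*exp(-t)
segment 3 to ∞ holds t**(-2); add its integral

on [0, 1/2): t**3
on [1/2, 1): log(t)
on [1, 3/2): t*log(t)
on [3/2, 3): t*exp(-t)
on [3, oo): t**(-2)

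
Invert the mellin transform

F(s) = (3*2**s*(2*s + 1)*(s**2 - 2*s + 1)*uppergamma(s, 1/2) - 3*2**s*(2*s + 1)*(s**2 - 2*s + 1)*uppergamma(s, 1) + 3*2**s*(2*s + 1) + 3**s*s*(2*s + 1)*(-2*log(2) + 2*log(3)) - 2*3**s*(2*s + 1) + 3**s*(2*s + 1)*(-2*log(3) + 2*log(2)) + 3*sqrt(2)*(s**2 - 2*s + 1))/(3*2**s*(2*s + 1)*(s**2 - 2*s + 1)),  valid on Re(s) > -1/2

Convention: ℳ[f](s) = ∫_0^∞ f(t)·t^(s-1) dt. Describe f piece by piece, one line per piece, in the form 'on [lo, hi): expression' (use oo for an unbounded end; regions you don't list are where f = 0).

on [0, 1/2): sqrt(t)
on [1/2, 1): exp(-t)
on [1, 3/2): log(t)/t

slice at 1/2, 1, transform all 3 pieces, and sum them
on [0, 1/2) integrate f = sqrt(t) against the kernel
[1/2, 1) adds the kernel integral of exp(-t)
segment [1, 3/2) carries log(t)/t; integrate it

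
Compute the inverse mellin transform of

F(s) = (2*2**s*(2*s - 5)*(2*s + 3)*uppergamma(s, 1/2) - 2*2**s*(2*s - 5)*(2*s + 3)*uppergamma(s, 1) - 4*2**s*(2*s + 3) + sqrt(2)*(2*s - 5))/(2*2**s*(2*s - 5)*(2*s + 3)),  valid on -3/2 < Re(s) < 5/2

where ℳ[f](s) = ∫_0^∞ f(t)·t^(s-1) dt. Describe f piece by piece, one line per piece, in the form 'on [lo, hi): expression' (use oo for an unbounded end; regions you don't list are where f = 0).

breakpoints 1/2, 1: one integral from each of the 3 segments
between 0 and 1/2 the integrand is t**(3/2)·t^(s-1)
over [1/2, 1), the kernel integral of exp(-t) enters the sum
on [1, ∞) integrate f = t**(-5/2) against the kernel

on [0, 1/2): t**(3/2)
on [1/2, 1): exp(-t)
on [1, oo): t**(-5/2)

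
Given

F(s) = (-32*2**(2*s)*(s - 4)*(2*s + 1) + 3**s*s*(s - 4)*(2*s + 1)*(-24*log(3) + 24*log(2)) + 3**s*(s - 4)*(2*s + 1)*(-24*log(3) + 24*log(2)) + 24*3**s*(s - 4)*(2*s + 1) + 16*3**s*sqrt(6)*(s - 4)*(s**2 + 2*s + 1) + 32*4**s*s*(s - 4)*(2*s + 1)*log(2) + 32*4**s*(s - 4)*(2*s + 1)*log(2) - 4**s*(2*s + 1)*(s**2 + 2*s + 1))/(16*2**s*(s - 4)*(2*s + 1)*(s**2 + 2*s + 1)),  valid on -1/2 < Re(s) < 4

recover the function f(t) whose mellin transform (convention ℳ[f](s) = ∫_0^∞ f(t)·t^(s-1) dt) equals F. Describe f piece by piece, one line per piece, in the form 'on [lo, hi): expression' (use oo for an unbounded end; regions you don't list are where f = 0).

on [0, 3/2): sqrt(t)
on [3/2, 2): t*log(t)
on [2, oo): t**(-4)

breakpoints 3/2, 2: one integral from each of the 3 segments
segment 0 to 3/2 holds sqrt(t); add its integral
segment [3/2, 2) carries t*log(t); integrate it
segment 2 to ∞ holds t**(-4); add its integral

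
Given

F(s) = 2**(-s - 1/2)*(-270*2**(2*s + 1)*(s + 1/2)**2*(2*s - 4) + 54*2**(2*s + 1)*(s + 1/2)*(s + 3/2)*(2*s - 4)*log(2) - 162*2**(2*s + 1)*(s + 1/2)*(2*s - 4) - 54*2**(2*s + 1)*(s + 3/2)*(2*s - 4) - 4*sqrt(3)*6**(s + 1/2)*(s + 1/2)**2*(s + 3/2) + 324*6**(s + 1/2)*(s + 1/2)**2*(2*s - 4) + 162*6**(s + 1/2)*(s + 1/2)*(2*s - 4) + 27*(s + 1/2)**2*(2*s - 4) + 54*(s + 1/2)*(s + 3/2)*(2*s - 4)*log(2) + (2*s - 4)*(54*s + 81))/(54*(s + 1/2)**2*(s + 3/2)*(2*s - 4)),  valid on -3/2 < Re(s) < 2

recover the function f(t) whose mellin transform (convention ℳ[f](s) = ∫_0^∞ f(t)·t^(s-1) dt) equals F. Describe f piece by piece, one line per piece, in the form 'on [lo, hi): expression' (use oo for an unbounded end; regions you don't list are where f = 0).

on [0, 1/2): t**(3/2)
on [1/2, 2): sqrt(t)*log(t)
on [2, 3): sqrt(t)*(t + 3)
on [3, oo): t**(-2)

invert the shared t-power to get t on [0, 1/2); log(t) on [1/2, 2); t + 3 on [2, 3); …
summing 4 kernel integrals split by 1/2, 2, 3 yields ℳ[f](s)
the [0, 1/2) slice contributes ∫ t**(3/2)·t^(s-1) dt
on [1/2, 2): add ∫ sqrt(t)*log(t)·t^(s-1) dt
over [2, 3), the kernel integral of sqrt(t)*(t + 3) enters the sum
on [3, ∞): add ∫ t**(-2)·t^(s-1) dt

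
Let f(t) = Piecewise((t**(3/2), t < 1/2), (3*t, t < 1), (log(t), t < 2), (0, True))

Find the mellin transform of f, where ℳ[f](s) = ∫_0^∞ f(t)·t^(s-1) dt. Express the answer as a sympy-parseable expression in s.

slice at 1/2, 1, transform all 3 pieces, and sum them
over [0, 1/2), the kernel integral of t**(3/2) enters the sum
on [1/2, 1): add ∫ 3*t·t^(s-1) dt
on [1, 2) integrate f = log(t) against the kernel

(-2*2**(2*s)*(s + 1)*(2*s + 3) + 6*2**s*s**2*(2*s + 3) + 2*2**s*(s + 1)*(2*s + 3) + 4**s*s*(s + 1)*(2*s + 3)*log(4) + sqrt(2)*s**2*(s + 1) - 3*s**2*(2*s + 3))/(2*2**s*s**2*(s + 1)*(2*s + 3))
  Re(s) > -3/2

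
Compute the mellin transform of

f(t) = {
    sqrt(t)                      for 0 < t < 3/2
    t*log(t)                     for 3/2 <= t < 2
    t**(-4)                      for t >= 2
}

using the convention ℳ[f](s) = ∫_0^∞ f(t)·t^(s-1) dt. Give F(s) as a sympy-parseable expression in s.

(-32*2**(2*s)*(s - 4)*(2*s + 1) + 3**s*s*(s - 4)*(2*s + 1)*(-24*log(3) + 24*log(2)) + 3**s*(s - 4)*(2*s + 1)*(-24*log(3) + 24*log(2)) + 24*3**s*(s - 4)*(2*s + 1) + 16*3**s*sqrt(6)*(s - 4)*(s**2 + 2*s + 1) + 32*4**s*s*(s - 4)*(2*s + 1)*log(2) + 32*4**s*(s - 4)*(2*s + 1)*log(2) - 4**s*(2*s + 1)*(s**2 + 2*s + 1))/(16*2**s*(s - 4)*(2*s + 1)*(s**2 + 2*s + 1))
  -1/2 < Re(s) < 4

cuts at 3/2, 2: linearity sums the 3 kernel integrals
over [0, 3/2), the kernel integral of sqrt(t) enters the sum
on [3/2, 2) integrate f = t*log(t) against the kernel
segment [2, ∞) carries t**(-4); integrate it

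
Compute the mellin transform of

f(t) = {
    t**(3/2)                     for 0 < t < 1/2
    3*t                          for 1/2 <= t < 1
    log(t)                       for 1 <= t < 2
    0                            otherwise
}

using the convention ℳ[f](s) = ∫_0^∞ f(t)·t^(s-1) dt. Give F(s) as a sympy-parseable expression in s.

(-2*2**(2*s)*(s + 1)*(2*s + 3) + 6*2**s*s**2*(2*s + 3) + 2*2**s*(s + 1)*(2*s + 3) + 4**s*s*(s + 1)*(2*s + 3)*log(4) + sqrt(2)*s**2*(s + 1) - 3*s**2*(2*s + 3))/(2*2**s*s**2*(s + 1)*(2*s + 3))
  Re(s) > -3/2

along the cuts 1/2, 1, ℳ[f](s) splits into 3 integrals
segment 0 to 1/2 holds t**(3/2); add its integral
segment 1/2 to 1 holds 3*t; add its integral
on [1, 2): add ∫ log(t)·t^(s-1) dt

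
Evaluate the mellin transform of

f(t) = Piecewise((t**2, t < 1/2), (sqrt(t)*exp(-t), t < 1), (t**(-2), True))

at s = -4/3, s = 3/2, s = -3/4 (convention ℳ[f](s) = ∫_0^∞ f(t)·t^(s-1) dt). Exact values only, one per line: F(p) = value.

the shared t-power comes off first: t**(3/2) on [0, 1/2); exp(-t) on [1/2, 1); t**(-5/2) on [1, ∞)
split f at 1/2, 1: ℳ[f](s) collects 3 kernel integrals
on [0, 1/2) integrate f = t**2 against the kernel
segment 1/2 to 1 holds sqrt(t)*exp(-t); add its integral
∫ over [1, ∞) of t**(-2)·t^(s-1) joins the sum

F(-4/3) = -uppergamma(-5/6, 1) + 3/10 + uppergamma(-5/6, 1/2) + 3*2**(1/3)/4
F(3/2) = -2*exp(-1) + sqrt(2)/56 + 3*exp(-1/2)/2 + 2
F(-3/4) = -uppergamma(-1/4, 1) + 2**(3/4)/5 + 4/11 + uppergamma(-1/4, 1/2)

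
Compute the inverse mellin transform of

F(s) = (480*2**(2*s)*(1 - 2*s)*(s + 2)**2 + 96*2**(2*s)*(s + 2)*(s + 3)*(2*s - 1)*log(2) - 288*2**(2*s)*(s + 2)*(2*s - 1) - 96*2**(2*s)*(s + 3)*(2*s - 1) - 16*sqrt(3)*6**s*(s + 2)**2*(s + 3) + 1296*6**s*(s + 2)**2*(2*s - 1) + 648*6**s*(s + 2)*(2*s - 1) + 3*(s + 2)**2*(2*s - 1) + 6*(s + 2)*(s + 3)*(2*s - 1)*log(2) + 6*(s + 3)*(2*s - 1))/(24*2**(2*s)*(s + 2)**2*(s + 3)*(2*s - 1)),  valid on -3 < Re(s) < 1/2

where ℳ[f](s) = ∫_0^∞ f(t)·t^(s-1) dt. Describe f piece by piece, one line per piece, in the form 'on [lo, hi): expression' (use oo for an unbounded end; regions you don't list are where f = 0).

on [0, 1/4): 8*t**3
on [1/4, 1): 4*t**2*log(2*t)
on [1, 3/2): 4*t**2*(2*t + 3)
on [3/2, oo): sqrt(2)/(2*sqrt(t))

peel off the common scale on t: t**3 on [0, 1/2); t**2*log(t) on [1/2, 2); t**2*(t + 3) on [2, 3); …
remove the shared t-power first: t on [0, 1/2); log(t) on [1/2, 2); t + 3 on [2, 3); …
split f at 1/4, 1, 3/2: ℳ[f](s) collects 4 kernel integrals
∫ over [0, 1/4) of 8*t**3·t^(s-1) joins the sum
∫ 4*t**2*log(2*t)·t^(s-1) over [1/4, 1)
segment 1 to 3/2 holds 4*t**2*(2*t + 3); add its integral
∫ sqrt(2)/(2*sqrt(t))·t^(s-1) over [3/2, ∞)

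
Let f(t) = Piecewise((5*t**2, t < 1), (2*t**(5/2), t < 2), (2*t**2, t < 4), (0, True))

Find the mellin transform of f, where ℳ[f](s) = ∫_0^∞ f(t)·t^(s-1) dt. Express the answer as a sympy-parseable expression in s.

split f at 1, 2: ℳ[f](s) collects 3 kernel integrals
∫ 5*t**2·t^(s-1) over [0, 1)
for t in [1, 2): the term is ∫ 2*t**(5/2)·t^(s-1)
segment 2 to 4 holds 2*t**2; add its integral

(2**(s + 3)*(-2*s - 5) + 2**(s + 9/2)*(s + 2) + 2**(2*s + 5)*(2*s + 5) + 6*s + 17)/((s + 2)*(2*s + 5))
  Re(s) > -2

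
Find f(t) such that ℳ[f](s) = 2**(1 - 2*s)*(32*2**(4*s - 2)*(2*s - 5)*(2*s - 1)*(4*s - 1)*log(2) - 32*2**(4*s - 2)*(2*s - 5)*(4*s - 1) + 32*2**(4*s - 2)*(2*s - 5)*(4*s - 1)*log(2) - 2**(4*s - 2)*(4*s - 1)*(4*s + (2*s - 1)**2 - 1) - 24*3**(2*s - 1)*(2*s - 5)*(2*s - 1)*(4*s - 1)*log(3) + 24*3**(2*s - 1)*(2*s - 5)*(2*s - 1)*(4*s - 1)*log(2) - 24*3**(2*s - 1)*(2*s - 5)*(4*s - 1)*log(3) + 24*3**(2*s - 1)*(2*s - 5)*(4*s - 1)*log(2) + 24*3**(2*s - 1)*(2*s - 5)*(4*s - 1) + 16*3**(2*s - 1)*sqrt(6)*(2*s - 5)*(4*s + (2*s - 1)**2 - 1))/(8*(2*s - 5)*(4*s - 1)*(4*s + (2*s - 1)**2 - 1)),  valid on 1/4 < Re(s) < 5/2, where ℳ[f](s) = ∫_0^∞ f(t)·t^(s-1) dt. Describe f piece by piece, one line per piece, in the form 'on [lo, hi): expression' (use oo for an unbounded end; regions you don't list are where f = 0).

the power substitution comes off first: 1/sqrt(t) on [0, 3/2); log(t) on [3/2, 2); t**(-5) on [2, ∞)
reversing the shared t-power: sqrt(t) on [0, 3/2); t*log(t) on [3/2, 2); t**(-4) on [2, ∞)
summing 3 kernel integrals split by 9/4, 4 yields ℳ[f](s)
segment 0 to 9/4 holds t**(-1/4); add its integral
[9/4, 4) adds the kernel integral of log(sqrt(t))
over [4, ∞), the kernel integral of t**(-5/2) enters the sum

on [0, 9/4): t**(-1/4)
on [9/4, 4): log(sqrt(t))
on [4, oo): t**(-5/2)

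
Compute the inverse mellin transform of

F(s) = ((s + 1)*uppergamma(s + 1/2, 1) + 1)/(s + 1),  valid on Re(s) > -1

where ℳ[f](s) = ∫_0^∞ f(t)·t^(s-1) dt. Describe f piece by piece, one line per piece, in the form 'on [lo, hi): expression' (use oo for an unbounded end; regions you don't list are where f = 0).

on [0, 1): t
on [1, oo): sqrt(t)*exp(-t)

undo the shared t-power: sqrt(t) on [0, 1); exp(-t) on [1, ∞)
treat the 2 regions marked off by 1 separately and sum
piece [0, 1): integrate t against the kernel
∫ over [1, ∞) of sqrt(t)*exp(-t)·t^(s-1) joins the sum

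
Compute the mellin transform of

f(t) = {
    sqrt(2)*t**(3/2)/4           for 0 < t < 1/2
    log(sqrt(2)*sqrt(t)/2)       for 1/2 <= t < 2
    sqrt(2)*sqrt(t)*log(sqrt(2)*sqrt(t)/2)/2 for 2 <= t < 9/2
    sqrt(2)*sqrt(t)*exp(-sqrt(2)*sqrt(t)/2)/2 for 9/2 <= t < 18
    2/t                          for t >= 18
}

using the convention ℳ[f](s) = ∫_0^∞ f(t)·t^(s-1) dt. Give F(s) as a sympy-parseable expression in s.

(72*2**(2*s)*(s - 1)*(2*s + 1)**2*(2*s + 3)*(4*s - (2*s + 1)**2 + 1)*uppergamma(2*s + 1, 3/2) - 72*2**(2*s)*(s - 1)*(2*s + 1)**2*(2*s + 3)*(4*s - (2*s + 1)**2 + 1)*uppergamma(2*s + 1, 3) + 72*2**(2*s)*(s - 1)*(2*s + 1)**2*(2*s + 3) + 72*2**(2*s)*(s - 1)*(2*s + 3)*(4*s - (2*s + 1)**2 + 1) + 3**(2*s)*(s - 1)*(2*s + 1)*(2*s + 3)*(-108*log(2) + 108*log(3))*(4*s - (2*s + 1)**2 + 1) - 108*3**(2*s)*(s - 1)*(2*s + 3)*(4*s - (2*s + 1)**2 + 1) - 4*6**(2*s)*(2*s + 1)**2*(2*s + 3)*(4*s - (2*s + 1)**2 + 1) - 72*(s - 1)*(2*s + 1)**3*(2*s + 3)*log(2) - 72*(s - 1)*(2*s + 1)**2*(2*s + 3) + 72*(s - 1)*(2*s + 1)**2*(2*s + 3)*log(2) + 9*(s - 1)*(2*s + 1)**2*(4*s - (2*s + 1)**2 + 1))/(36*2**s*(s - 1)*(2*s + 1)**2*(2*s + 3)*(4*s - (2*s + 1)**2 + 1))
  -3/2 < Re(s) < 1

remove the common scale on t first: t**(3/2) on [0, 1/4); log(sqrt(t)) on [1/4, 1); sqrt(t)*log(sqrt(t)) on [1, 9/4); …
the power substitution comes off first: t**3 on [0, 1/2); log(t) on [1/2, 1); t*log(t) on [1, 3/2); …
strip the shared t-power: t**2 on [0, 1/2); log(t)/t on [1/2, 1); log(t) on [1, 3/2); …
decompose at 1/2, 2, 9/2, 18; ℳ[f](s) sums the 5 pieces' integrals
piece [0, 1/2): integrate sqrt(2)*t**(3/2)/4 against the kernel
segment 1/2 to 2 holds log(sqrt(2)*sqrt(t)/2); add its integral
∫ over [2, 9/2) of sqrt(2)*sqrt(t)*log(sqrt(2)*sqrt(t)/2)/2·t^(s-1) joins the sum
for t in [9/2, 18): the term is ∫ sqrt(2)*sqrt(t)*exp(-sqrt(2)*sqrt(t)/2)/2·t^(s-1)
[18, ∞) adds the kernel integral of 2/t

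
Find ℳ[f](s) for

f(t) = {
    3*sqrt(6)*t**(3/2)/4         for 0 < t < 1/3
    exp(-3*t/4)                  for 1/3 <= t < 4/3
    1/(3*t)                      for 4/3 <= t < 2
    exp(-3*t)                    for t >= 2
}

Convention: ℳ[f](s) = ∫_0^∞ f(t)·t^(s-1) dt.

strip the common scale on t: sqrt(2)*t**(3/2)/4 on [0, 1); exp(-t/4) on [1, 4); 1/t on [4, 6); …
undo the common scale on t: t**(3/2) on [0, 1/2); exp(-t/2) on [1/2, 2); 1/(2*t) on [2, 3); …
f breaks at 1/3, 4/3, 2 into 4 integrals to sum
∫ 3*sqrt(6)*t**(3/2)/4·t^(s-1) over [0, 1/3)
∫ exp(-3*t/4)·t^(s-1) over [1/3, 4/3)
segment 4/3 to 2 holds 1/(3*t); add its integral
over [2, ∞), the kernel integral of exp(-3*t) enters the sum

2**s*(12*24**s*(s - 1)*(2*s + 3)*uppergamma(s, 1/4) - 12*24**s*(s - 1)*(2*s + 3)*uppergamma(s, 1) - 3*24**s*(2*s + 3) + 2*36**s*(2*s + 3) + 12*6**s*(s - 1)*(2*s + 3)*uppergamma(s, 6) + 6*sqrt(2)*6**s*(s - 1))/(12*36**s*(s - 1)*(2*s + 3))
  Re(s) > -3/2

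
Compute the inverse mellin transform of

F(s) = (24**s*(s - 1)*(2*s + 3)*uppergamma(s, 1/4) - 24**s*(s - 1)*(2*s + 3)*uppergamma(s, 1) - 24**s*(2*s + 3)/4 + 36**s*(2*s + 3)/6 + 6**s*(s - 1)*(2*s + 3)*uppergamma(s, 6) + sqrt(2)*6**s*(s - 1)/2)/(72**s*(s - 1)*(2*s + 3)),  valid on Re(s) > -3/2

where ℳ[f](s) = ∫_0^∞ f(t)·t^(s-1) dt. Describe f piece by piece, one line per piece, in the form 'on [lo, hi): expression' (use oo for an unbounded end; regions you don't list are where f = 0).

back out the common scale on t: 2*sqrt(2)*t**(3/2) on [0, 1/4); exp(-t) on [1/4, 1); 1/(4*t) on [1, 3/2); …
invert the common scale on t to get t**(3/2) on [0, 1/2); exp(-t/2) on [1/2, 2); 1/(2*t) on [2, 3); …
cuts at 1/12, 1/3, 1/2: linearity sums the 4 kernel integrals
segment 0 to 1/12 holds 6*sqrt(6)*t**(3/2); add its integral
∫ over [1/12, 1/3) of exp(-3*t)·t^(s-1) joins the sum
on [1/3, 1/2) integrate f = 1/(12*t) against the kernel
between 1/2 and ∞ the integrand is exp(-12*t)·t^(s-1)

on [0, 1/12): 6*sqrt(6)*t**(3/2)
on [1/12, 1/3): exp(-3*t)
on [1/3, 1/2): 1/(12*t)
on [1/2, oo): exp(-12*t)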